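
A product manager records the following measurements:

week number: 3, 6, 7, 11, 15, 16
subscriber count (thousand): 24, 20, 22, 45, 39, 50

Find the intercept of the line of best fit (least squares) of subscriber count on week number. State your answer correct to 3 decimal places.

n = 6, Σx = 58, Σy = 200, Σxy = 2226, Σx² = 696
Sxx = Σx² − (Σx)²/n = 696 − 560.666667 = 135.333333
Sxy = Σxy − (Σx)(Σy)/n = 2226 − 1933.333333 = 292.666667
b = Sxy/Sxx = 292.666667/135.333333 = 2.162562
a = ȳ − b·x̄ = 33.333333 − 2.162562·9.666667 = 12.428571

12.429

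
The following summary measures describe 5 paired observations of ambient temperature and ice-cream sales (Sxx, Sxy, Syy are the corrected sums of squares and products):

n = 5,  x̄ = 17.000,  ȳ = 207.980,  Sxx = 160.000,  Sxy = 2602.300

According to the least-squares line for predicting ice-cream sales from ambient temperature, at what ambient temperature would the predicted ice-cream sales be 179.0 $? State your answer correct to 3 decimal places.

15.218

b = Sxy/Sxx = 2602.3/160 = 16.264375
a = ȳ − b·x̄ = 207.98 − 16.264375·17 = -68.514375
Set a + b·x = 179.0: x = (179.0 − (-68.514375)) / 16.264375 = 15.218192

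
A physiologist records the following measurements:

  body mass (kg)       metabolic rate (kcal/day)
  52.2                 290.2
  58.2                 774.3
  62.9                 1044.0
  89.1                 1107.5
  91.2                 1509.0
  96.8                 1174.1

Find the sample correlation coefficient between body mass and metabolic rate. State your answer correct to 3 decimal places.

0.822

n = 6, Σx = 450.4, Σy = 5899.1, Σxy = 475832.23, Σx² = 35694.98, Σy² = 6655840.59
Sxx = Σx² − (Σx)²/n = 35694.98 − 33810.026667 = 1884.953333
Sxy = Σxy − (Σx)(Σy)/n = 475832.23 − 442825.773333 = 33006.456667
Syy = Σy² − (Σy)²/n = 6655840.59 − 5799896.801667 = 855943.788333
r = Sxy/√(Sxx·Syy) = 33006.456667/√(1613414096.964878) = 33006.456667/40167.326236 = 0.821724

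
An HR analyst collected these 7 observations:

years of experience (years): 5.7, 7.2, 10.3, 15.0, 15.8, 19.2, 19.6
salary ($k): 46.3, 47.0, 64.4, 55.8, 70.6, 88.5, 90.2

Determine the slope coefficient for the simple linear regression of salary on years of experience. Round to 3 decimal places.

n = 7, Σx = 92.8, Σy = 462.8, Σxy = 6685.23, Σx² = 1417.86
Sxx = Σx² − (Σx)²/n = 1417.86 − 1230.262857 = 187.597143
Sxy = Σxy − (Σx)(Σy)/n = 6685.23 − 6135.405714 = 549.824286
b = Sxy/Sxx = 549.824286/187.597143 = 2.930878

2.931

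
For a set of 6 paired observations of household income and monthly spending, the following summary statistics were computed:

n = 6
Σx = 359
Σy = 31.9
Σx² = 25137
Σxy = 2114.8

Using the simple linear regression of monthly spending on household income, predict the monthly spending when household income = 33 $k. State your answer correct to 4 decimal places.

3.8042

Sxx = Σx² − (Σx)²/n = 25137 − 21480.166667 = 3656.833333
Sxy = Σxy − (Σx)(Σy)/n = 2114.8 − 1908.683333 = 206.116667
b = Sxy/Sxx = 206.116667/3656.833333 = 0.056365
a = ȳ − b·x̄ = 5.316667 − 0.056365·59.833333 = 1.944173
ŷ(33) = a + b·33 = 1.944173 + 0.056365·33 = 3.804211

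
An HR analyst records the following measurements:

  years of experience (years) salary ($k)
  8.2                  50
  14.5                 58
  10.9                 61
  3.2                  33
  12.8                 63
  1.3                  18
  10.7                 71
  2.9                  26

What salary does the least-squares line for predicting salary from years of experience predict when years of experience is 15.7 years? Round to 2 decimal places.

n = 8, Σx = 64.5, Σy = 380, Σxy = 3686.4, Σx² = 694.97
Sxx = Σx² − (Σx)²/n = 694.97 − 520.03125 = 174.93875
Sxy = Σxy − (Σx)(Σy)/n = 3686.4 − 3063.75 = 622.65
b = Sxy/Sxx = 622.65/174.93875 = 3.559246
a = ȳ − b·x̄ = 47.5 − 3.559246·8.0625 = 18.803581
ŷ(15.7) = a + b·15.7 = 18.803581 + 3.559246·15.7 = 74.683739

74.68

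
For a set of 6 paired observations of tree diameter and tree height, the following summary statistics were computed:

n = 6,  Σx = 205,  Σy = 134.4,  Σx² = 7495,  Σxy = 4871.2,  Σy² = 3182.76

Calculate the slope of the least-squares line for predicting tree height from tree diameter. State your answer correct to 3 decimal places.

Sxx = Σx² − (Σx)²/n = 7495 − 7004.166667 = 490.833333
Sxy = Σxy − (Σx)(Σy)/n = 4871.2 − 4592 = 279.2
b = Sxy/Sxx = 279.2/490.833333 = 0.568829

0.569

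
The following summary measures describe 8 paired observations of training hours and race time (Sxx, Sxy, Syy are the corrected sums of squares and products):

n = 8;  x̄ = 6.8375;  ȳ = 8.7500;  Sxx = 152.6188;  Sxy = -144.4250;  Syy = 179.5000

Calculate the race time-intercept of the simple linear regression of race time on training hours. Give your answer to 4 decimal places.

b = Sxy/Sxx = -144.425/152.6188 = -0.946312
a = ȳ − b·x̄ = 8.75 − (-0.946312)·6.8375 = 15.220408

15.2204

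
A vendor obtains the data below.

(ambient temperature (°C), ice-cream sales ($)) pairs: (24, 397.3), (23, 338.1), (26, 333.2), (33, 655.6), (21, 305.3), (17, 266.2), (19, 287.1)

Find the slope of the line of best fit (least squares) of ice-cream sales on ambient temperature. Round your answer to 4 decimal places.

n = 7, Σx = 163, Σy = 2582.8, Σxy = 64001.1, Σx² = 3961
Sxx = Σx² − (Σx)²/n = 3961 − 3795.571429 = 165.428571
Sxy = Σxy − (Σx)(Σy)/n = 64001.1 − 60142.342857 = 3858.757143
b = Sxy/Sxx = 3858.757143/165.428571 = 23.325820

23.3258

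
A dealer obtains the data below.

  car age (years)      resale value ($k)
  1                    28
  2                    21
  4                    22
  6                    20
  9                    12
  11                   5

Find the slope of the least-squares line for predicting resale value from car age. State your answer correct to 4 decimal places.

-1.9742

n = 6, Σx = 33, Σy = 108, Σxy = 441, Σx² = 259
Sxx = Σx² − (Σx)²/n = 259 − 181.5 = 77.5
Sxy = Σxy − (Σx)(Σy)/n = 441 − 594 = -153
b = Sxy/Sxx = -153/77.5 = -1.974194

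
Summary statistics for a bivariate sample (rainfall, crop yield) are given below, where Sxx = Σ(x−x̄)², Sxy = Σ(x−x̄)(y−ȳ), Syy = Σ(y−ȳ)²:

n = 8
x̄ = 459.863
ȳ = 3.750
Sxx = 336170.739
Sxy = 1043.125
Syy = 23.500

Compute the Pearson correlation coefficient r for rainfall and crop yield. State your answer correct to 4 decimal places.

0.3711

r = Sxy/√(Sxx·Syy) = 1043.125/√(7900012.3665) = 1043.125/2810.696064 = 0.371127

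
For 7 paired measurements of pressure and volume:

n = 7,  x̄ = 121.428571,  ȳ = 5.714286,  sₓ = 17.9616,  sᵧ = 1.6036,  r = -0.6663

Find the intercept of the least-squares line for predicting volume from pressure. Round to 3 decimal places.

b = r · sᵧ/sₓ = -0.6663 · 1.6036/17.9616 = -0.059487
a = ȳ − b·x̄ = 5.714286 − (-0.059487)·121.428571 = 12.937687

12.938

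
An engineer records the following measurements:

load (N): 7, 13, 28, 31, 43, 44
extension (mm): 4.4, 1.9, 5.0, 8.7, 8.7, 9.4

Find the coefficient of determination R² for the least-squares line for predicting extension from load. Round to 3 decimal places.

0.747

n = 6, Σx = 166, Σy = 38.1, Σxy = 1252.9, Σx² = 5748, Σy² = 287.71
Sxx = Σx² − (Σx)²/n = 5748 − 4592.666667 = 1155.333333
Sxy = Σxy − (Σx)(Σy)/n = 1252.9 − 1054.1 = 198.8
Syy = Σy² − (Σy)²/n = 287.71 − 241.935 = 45.775
R² = Sxy²/(Sxx·Syy) = (198.8)²/(1155.333333·45.775) = 0.747304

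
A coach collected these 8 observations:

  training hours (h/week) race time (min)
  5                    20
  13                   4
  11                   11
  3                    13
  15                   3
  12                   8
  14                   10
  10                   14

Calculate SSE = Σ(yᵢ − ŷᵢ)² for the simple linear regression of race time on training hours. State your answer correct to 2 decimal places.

n = 8, Σx = 83, Σy = 83, Σxy = 733, Σx² = 989, Σy² = 1075
Sxx = Σx² − (Σx)²/n = 989 − 861.125 = 127.875
Sxy = Σxy − (Σx)(Σy)/n = 733 − 861.125 = -128.125
Syy = Σy² − (Σy)²/n = 1075 − 861.125 = 213.875
b = Sxy/Sxx = -128.125/127.875 = -1.001955
SSE = Syy − b·Sxy = 213.875 − (-1.001955)·(-128.125) = 85.499511

85.50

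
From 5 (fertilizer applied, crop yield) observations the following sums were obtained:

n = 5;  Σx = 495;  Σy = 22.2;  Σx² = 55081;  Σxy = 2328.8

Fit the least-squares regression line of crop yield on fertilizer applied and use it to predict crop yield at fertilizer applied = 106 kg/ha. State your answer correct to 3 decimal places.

4.591

Sxx = Σx² − (Σx)²/n = 55081 − 49005 = 6076
Sxy = Σxy − (Σx)(Σy)/n = 2328.8 − 2197.8 = 131
b = Sxy/Sxx = 131/6076 = 0.021560
a = ȳ − b·x̄ = 4.44 − 0.021560·99 = 2.305537
ŷ(106) = a + b·106 = 2.305537 + 0.021560·106 = 4.590922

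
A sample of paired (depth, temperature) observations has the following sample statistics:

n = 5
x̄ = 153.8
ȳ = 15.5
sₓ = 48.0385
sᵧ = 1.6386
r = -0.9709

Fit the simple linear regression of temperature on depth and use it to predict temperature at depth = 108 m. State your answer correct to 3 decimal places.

b = r · sᵧ/sₓ = -0.9709 · 1.6386/48.0385 = -0.033118
a = ȳ − b·x̄ = 15.5 − (-0.033118)·153.8 = 20.593477
ŷ(108) = a + b·108 = 20.593477 + (-0.033118)·108 = 17.016783

17.017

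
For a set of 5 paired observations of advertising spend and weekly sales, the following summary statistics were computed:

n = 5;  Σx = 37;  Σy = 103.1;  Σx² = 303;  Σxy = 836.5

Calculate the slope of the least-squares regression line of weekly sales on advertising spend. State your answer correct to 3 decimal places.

2.519

Sxx = Σx² − (Σx)²/n = 303 − 273.8 = 29.2
Sxy = Σxy − (Σx)(Σy)/n = 836.5 − 762.94 = 73.56
b = Sxy/Sxx = 73.56/29.2 = 2.519178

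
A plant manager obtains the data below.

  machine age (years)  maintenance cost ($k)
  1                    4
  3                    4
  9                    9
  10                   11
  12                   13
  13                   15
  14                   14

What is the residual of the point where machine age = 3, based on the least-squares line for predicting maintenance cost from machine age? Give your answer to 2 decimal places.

n = 7, Σx = 62, Σy = 70, Σxy = 754, Σx² = 700
Sxx = Σx² − (Σx)²/n = 700 − 549.142857 = 150.857143
Sxy = Σxy − (Σx)(Σy)/n = 754 − 620 = 134
b = Sxy/Sxx = 134/150.857143 = 0.888258
a = ȳ − b·x̄ = 10 − 0.888258·8.857143 = 2.132576
ŷ(3) = 2.132576 + 0.888258·3 = 4.797348
residual = y − ŷ = 4 − 4.797348 = -0.797348

-0.80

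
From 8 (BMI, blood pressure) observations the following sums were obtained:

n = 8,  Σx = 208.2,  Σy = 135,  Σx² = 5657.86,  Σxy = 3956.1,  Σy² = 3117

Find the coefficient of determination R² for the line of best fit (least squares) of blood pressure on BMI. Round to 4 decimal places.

Sxx = Σx² − (Σx)²/n = 5657.86 − 5418.405 = 239.455
Sxy = Σxy − (Σx)(Σy)/n = 3956.1 − 3513.375 = 442.725
Syy = Σy² − (Σy)²/n = 3117 − 2278.125 = 838.875
R² = Sxy²/(Sxx·Syy) = (442.725)²/(239.455·838.875) = 0.975769

0.9758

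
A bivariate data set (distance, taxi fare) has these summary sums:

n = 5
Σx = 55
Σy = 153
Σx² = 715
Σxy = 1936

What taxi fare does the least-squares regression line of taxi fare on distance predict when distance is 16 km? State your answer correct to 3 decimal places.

Sxx = Σx² − (Σx)²/n = 715 − 605 = 110
Sxy = Σxy − (Σx)(Σy)/n = 1936 − 1683 = 253
b = Sxy/Sxx = 253/110 = 2.3
a = ȳ − b·x̄ = 30.6 − 2.3·11 = 5.3
ŷ(16) = a + b·16 = 5.3 + 2.3·16 = 42.1

42.100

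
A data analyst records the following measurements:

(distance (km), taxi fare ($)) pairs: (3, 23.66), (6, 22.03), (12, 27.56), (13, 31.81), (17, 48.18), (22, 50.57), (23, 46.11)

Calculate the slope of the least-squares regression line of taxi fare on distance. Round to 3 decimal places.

1.491

n = 7, Σx = 96, Σy = 249.92, Σxy = 3939.54, Σx² = 1660
Sxx = Σx² − (Σx)²/n = 1660 − 1316.571429 = 343.428571
Sxy = Σxy − (Σx)(Σy)/n = 3939.54 − 3427.474286 = 512.065714
b = Sxy/Sxx = 512.065714/343.428571 = 1.491040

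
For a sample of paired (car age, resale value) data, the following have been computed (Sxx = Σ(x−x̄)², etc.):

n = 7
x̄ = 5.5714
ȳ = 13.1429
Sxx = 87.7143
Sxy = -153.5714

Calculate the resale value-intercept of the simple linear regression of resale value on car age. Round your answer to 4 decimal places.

b = Sxy/Sxx = -153.5714/87.7143 = -1.750814
a = ȳ − b·x̄ = 13.1429 − (-1.750814)·5.5714 = 22.897384

22.8974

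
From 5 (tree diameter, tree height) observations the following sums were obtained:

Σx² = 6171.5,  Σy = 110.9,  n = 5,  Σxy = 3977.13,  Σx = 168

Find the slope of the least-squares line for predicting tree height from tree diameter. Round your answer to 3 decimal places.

0.476

Sxx = Σx² − (Σx)²/n = 6171.5 − 5644.8 = 526.7
Sxy = Σxy − (Σx)(Σy)/n = 3977.13 − 3726.24 = 250.89
b = Sxy/Sxx = 250.89/526.7 = 0.476343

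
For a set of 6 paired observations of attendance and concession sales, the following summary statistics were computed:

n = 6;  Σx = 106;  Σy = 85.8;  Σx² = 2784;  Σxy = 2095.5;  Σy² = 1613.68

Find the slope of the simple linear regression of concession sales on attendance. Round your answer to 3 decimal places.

Sxx = Σx² − (Σx)²/n = 2784 − 1872.666667 = 911.333333
Sxy = Σxy − (Σx)(Σy)/n = 2095.5 − 1515.8 = 579.7
b = Sxy/Sxx = 579.7/911.333333 = 0.636101

0.636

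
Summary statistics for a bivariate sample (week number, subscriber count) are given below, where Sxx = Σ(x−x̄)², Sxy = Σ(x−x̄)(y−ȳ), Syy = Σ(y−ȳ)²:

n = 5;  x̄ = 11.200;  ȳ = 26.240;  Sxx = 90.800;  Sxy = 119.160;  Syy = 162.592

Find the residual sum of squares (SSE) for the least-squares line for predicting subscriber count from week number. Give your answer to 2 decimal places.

b = Sxy/Sxx = 119.16/90.8 = 1.312335
SSE = Syy − b·Sxy = 162.592 − 1.312335·119.16 = 6.214185

6.21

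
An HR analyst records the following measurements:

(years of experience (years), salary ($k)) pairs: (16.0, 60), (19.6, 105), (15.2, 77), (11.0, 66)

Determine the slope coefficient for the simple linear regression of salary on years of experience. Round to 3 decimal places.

4.167

n = 4, Σx = 61.8, Σy = 308, Σxy = 4914.4, Σx² = 992.2
Sxx = Σx² − (Σx)²/n = 992.2 − 954.81 = 37.39
Sxy = Σxy − (Σx)(Σy)/n = 4914.4 − 4758.6 = 155.8
b = Sxy/Sxx = 155.8/37.39 = 4.166890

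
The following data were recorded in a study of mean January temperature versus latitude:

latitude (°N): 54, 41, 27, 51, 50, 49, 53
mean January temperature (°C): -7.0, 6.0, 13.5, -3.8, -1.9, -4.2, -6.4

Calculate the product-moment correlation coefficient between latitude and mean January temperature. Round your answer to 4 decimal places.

n = 7, Σx = 325, Σy = -3.8, Σxy = -601.3, Σx² = 15637, Σy² = 343.9
Sxx = Σx² − (Σx)²/n = 15637 − 15089.285714 = 547.714286
Sxy = Σxy − (Σx)(Σy)/n = -601.3 − (-176.428571) = -424.871429
Syy = Σy² − (Σy)²/n = 343.9 − 2.062857 = 341.837143
r = Sxy/√(Sxx·Syy) = -424.871429/√(187229.086531) = -424.871429/432.699765 = -0.981908

-0.9819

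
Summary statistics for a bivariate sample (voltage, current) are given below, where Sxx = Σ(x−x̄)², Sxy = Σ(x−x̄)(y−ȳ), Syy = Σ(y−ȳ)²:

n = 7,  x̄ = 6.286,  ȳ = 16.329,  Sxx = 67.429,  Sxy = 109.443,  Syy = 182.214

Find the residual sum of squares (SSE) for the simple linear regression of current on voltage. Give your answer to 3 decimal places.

b = Sxy/Sxx = 109.443/67.429 = 1.623085
SSE = Syy − b·Sxy = 182.214 − 1.623085·109.443 = 4.578706

4.579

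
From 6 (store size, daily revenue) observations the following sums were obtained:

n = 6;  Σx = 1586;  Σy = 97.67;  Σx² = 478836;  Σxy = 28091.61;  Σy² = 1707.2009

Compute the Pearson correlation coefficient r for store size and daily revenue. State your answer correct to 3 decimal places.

0.860

Sxx = Σx² − (Σx)²/n = 478836 − 419232.666667 = 59603.333333
Sxy = Σxy − (Σx)(Σy)/n = 28091.61 − 25817.436667 = 2274.173333
Syy = Σy² − (Σy)²/n = 1707.2009 − 1589.904817 = 117.296083
r = Sxy/√(Sxx·Syy) = 2274.173333/√(6991237.553611) = 2274.173333/2644.094846 = 0.860095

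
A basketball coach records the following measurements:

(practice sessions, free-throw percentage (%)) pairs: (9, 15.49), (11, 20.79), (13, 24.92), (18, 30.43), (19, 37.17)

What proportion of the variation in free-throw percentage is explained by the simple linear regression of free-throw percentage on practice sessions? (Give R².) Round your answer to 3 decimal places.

n = 5, Σx = 70, Σy = 128.8, Σxy = 1946.03, Σx² = 1056, Σy² = 3600.7644
Sxx = Σx² − (Σx)²/n = 1056 − 980 = 76
Sxy = Σxy − (Σx)(Σy)/n = 1946.03 − 1803.2 = 142.83
Syy = Σy² − (Σy)²/n = 3600.7644 − 3317.888 = 282.8764
R² = Sxy²/(Sxx·Syy) = (142.83)²/(76·282.8764) = 0.948918

0.949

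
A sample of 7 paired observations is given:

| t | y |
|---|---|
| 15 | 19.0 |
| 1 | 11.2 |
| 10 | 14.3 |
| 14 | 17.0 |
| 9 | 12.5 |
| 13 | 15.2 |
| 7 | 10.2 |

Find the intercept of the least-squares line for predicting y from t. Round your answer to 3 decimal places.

8.679

n = 7, Σx = 69, Σy = 99.4, Σxy = 1058.7, Σx² = 821
Sxx = Σx² − (Σx)²/n = 821 − 680.142857 = 140.857143
Sxy = Σxy − (Σx)(Σy)/n = 1058.7 − 979.8 = 78.9
b = Sxy/Sxx = 78.9/140.857143 = 0.560142
a = ȳ − b·x̄ = 14.2 − 0.560142·9.857143 = 8.678600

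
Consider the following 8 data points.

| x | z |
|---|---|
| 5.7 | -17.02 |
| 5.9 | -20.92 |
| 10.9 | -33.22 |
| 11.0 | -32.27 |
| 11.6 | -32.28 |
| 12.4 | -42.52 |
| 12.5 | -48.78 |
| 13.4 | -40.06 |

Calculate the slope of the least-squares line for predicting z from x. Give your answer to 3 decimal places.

n = 8, Σx = 83.4, Σy = -267.07, Σxy = -2985.76, Σx² = 931.24
Sxx = Σx² − (Σx)²/n = 931.24 − 869.445 = 61.795
Sxy = Σxy − (Σx)(Σy)/n = -2985.76 − (-2784.20475) = -201.55525
b = Sxy/Sxx = -201.55525/61.795 = -3.261676

-3.262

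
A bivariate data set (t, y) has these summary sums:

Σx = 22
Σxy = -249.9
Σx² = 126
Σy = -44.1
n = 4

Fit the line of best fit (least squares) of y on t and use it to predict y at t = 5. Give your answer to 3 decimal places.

Sxx = Σx² − (Σx)²/n = 126 − 121 = 5
Sxy = Σxy − (Σx)(Σy)/n = -249.9 − (-242.55) = -7.35
b = Sxy/Sxx = -7.35/5 = -1.47
a = ȳ − b·x̄ = -11.025 − (-1.47)·5.5 = -2.94
ŷ(5) = a + b·5 = -2.94 + (-1.47)·5 = -10.29

-10.290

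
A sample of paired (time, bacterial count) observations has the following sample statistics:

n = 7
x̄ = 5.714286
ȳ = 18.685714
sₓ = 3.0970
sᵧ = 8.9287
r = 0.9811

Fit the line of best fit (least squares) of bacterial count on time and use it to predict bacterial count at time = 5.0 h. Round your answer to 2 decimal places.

b = r · sᵧ/sₓ = 0.9811 · 8.9287/3.097 = 2.828527
a = ȳ − b·x̄ = 18.685714 − 2.828527·5.714286 = 2.522703
ŷ(5.0) = a + b·5.0 = 2.522703 + 2.828527·5 = 16.665337

16.67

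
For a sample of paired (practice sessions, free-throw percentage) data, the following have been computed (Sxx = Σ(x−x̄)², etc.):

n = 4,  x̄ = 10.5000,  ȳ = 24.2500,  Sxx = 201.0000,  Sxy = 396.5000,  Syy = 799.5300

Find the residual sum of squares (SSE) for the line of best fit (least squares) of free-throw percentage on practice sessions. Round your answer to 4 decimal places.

17.3795

b = Sxy/Sxx = 396.5/201 = 1.972637
SSE = Syy − b·Sxy = 799.53 − 1.972637·396.5 = 17.379502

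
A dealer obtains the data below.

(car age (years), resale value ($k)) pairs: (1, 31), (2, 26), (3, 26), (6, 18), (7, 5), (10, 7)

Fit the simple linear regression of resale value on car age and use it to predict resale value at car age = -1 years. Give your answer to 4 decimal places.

n = 6, Σx = 29, Σy = 113, Σxy = 374, Σx² = 199
Sxx = Σx² − (Σx)²/n = 199 − 140.166667 = 58.833333
Sxy = Σxy − (Σx)(Σy)/n = 374 − 546.166667 = -172.166667
b = Sxy/Sxx = -172.166667/58.833333 = -2.926346
a = ȳ − b·x̄ = 18.833333 − (-2.926346)·4.833333 = 32.977337
ŷ(-1) = a + b·-1 = 32.977337 + (-2.926346)·(-1) = 35.903683

35.9037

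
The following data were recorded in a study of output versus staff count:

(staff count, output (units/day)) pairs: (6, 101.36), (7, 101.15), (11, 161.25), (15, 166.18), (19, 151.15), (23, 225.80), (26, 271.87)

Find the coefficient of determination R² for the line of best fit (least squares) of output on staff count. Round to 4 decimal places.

0.8620

n = 7, Σx = 107, Σy = 1178.76, Σxy = 20716.53, Σx² = 1997, Σy² = 221867.7864
Sxx = Σx² − (Σx)²/n = 1997 − 1635.571429 = 361.428571
Sxy = Σxy − (Σx)(Σy)/n = 20716.53 − 18018.188571 = 2698.341429
Syy = Σy² − (Σy)²/n = 221867.7864 − 198496.448229 = 23371.338171
R² = Sxy²/(Sxx·Syy) = (2698.341429)²/(361.428571·23371.338171) = 0.861961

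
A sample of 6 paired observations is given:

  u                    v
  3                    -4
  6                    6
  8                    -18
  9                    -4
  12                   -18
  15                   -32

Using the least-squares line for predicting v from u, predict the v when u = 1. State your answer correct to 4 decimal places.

8.4844

n = 6, Σx = 53, Σy = -70, Σxy = -852, Σx² = 559
Sxx = Σx² − (Σx)²/n = 559 − 468.166667 = 90.833333
Sxy = Σxy − (Σx)(Σy)/n = -852 − (-618.333333) = -233.666667
b = Sxy/Sxx = -233.666667/90.833333 = -2.572477
a = ȳ − b·x̄ = -11.666667 − (-2.572477)·8.833333 = 11.056881
ŷ(1) = a + b·1 = 11.056881 + (-2.572477)·1 = 8.484404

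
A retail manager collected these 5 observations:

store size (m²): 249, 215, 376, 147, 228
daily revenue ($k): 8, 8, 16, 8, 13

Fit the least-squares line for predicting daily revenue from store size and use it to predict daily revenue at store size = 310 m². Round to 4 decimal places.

n = 5, Σx = 1215, Σy = 53, Σxy = 13868, Σx² = 323195
Sxx = Σx² − (Σx)²/n = 323195 − 295245 = 27950
Sxy = Σxy − (Σx)(Σy)/n = 13868 − 12879 = 989
b = Sxy/Sxx = 989/27950 = 0.035385
a = ȳ − b·x̄ = 10.6 − 0.035385·243 = 2.001538
ŷ(310) = a + b·310 = 2.001538 + 0.035385·310 = 12.970769

12.9708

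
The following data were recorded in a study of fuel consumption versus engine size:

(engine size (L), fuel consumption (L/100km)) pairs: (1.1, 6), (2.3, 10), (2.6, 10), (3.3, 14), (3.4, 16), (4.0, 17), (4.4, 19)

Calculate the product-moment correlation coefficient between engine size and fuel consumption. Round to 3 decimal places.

n = 7, Σx = 21.1, Σy = 92, Σxy = 307.8, Σx² = 71.07, Σy² = 1338
Sxx = Σx² − (Σx)²/n = 71.07 − 63.601429 = 7.468571
Sxy = Σxy − (Σx)(Σy)/n = 307.8 − 277.314286 = 30.485714
Syy = Σy² − (Σy)²/n = 1338 − 1209.142857 = 128.857143
r = Sxy/√(Sxx·Syy) = 30.485714/√(962.378776) = 30.485714/31.022230 = 0.982705

0.983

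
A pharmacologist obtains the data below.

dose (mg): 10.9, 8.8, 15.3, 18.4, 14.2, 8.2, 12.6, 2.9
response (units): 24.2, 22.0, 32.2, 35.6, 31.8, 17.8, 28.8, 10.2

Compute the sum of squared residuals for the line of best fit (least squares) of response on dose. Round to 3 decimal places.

13.568

n = 8, Σx = 91.3, Σy = 202.6, Σxy = 2595.06, Σx² = 1204.95, Σy² = 5635.4
Sxx = Σx² − (Σx)²/n = 1204.95 − 1041.96125 = 162.98875
Sxy = Σxy − (Σx)(Σy)/n = 2595.06 − 2312.1725 = 282.8875
Syy = Σy² − (Σy)²/n = 5635.4 − 5130.845 = 504.555
b = Sxy/Sxx = 282.8875/162.98875 = 1.735626
SSE = Syy − b·Sxy = 504.555 − 1.735626·282.8875 = 13.568121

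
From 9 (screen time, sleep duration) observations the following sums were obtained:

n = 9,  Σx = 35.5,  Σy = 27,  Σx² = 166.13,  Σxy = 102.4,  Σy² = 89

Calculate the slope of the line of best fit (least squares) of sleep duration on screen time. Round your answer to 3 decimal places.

Sxx = Σx² − (Σx)²/n = 166.13 − 140.027778 = 26.102222
Sxy = Σxy − (Σx)(Σy)/n = 102.4 − 106.5 = -4.1
b = Sxy/Sxx = -4.1/26.102222 = -0.157075

-0.157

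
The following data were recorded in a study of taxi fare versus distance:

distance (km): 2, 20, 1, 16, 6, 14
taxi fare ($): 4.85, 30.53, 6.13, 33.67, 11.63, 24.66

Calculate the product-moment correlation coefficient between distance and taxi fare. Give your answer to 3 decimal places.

0.968

n = 6, Σx = 59, Σy = 111.47, Σxy = 1580.17, Σx² = 893, Σy² = 2870.2217
Sxx = Σx² − (Σx)²/n = 893 − 580.166667 = 312.833333
Sxy = Σxy − (Σx)(Σy)/n = 1580.17 − 1096.121667 = 484.048333
Syy = Σy² − (Σy)²/n = 2870.2217 − 2070.926817 = 799.294883
r = Sxy/√(Sxx·Syy) = 484.048333/√(250046.082669) = 484.048333/500.046081 = 0.968007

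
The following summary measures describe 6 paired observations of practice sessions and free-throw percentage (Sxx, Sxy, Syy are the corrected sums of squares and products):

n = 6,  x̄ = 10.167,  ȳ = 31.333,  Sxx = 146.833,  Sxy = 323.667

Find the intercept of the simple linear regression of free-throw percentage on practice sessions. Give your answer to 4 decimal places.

8.9217

b = Sxy/Sxx = 323.667/146.833 = 2.204321
a = ȳ − b·x̄ = 31.333 − 2.204321·10.167 = 8.921673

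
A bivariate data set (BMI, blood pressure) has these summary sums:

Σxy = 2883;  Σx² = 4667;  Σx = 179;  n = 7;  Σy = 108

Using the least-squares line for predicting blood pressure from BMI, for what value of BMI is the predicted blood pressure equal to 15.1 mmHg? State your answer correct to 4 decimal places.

Sxx = Σx² − (Σx)²/n = 4667 − 4577.285714 = 89.714286
Sxy = Σxy − (Σx)(Σy)/n = 2883 − 2761.714286 = 121.285714
b = Sxy/Sxx = 121.285714/89.714286 = 1.351911
a = ȳ − b·x̄ = 15.428571 − 1.351911·25.571429 = -19.141720
Set a + b·x = 15.1: x = (15.1 − (-19.141720)) / 1.351911 = 25.328386

25.3284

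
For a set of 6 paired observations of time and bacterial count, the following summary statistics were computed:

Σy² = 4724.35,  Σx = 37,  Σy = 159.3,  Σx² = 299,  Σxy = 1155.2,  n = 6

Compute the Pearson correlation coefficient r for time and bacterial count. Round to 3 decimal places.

0.923

Sxx = Σx² − (Σx)²/n = 299 − 228.166667 = 70.833333
Sxy = Σxy − (Σx)(Σy)/n = 1155.2 − 982.35 = 172.85
Syy = Σy² − (Σy)²/n = 4724.35 − 4229.415 = 494.935
r = Sxy/√(Sxx·Syy) = 172.85/√(35057.895833) = 172.85/187.237539 = 0.923159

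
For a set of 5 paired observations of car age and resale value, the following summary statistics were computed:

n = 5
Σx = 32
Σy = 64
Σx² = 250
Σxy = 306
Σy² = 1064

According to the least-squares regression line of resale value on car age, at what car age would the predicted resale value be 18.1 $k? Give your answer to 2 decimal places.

Sxx = Σx² − (Σx)²/n = 250 − 204.8 = 45.2
Sxy = Σxy − (Σx)(Σy)/n = 306 − 409.6 = -103.6
b = Sxy/Sxx = -103.6/45.2 = -2.292035
a = ȳ − b·x̄ = 12.8 − (-2.292035)·6.4 = 27.469027
Set a + b·x = 18.1: x = (18.1 − 27.469027) / (-2.292035) = 4.087645

4.09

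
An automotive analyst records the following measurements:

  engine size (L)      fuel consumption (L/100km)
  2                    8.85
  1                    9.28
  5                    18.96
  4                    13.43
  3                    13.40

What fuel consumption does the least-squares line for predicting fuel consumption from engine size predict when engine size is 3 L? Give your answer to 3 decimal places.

12.784

n = 5, Σx = 15, Σy = 63.92, Σxy = 215.7, Σx² = 55
Sxx = Σx² − (Σx)²/n = 55 − 45 = 10
Sxy = Σxy − (Σx)(Σy)/n = 215.7 − 191.76 = 23.94
b = Sxy/Sxx = 23.94/10 = 2.394
a = ȳ − b·x̄ = 12.784 − 2.394·3 = 5.602
ŷ(3) = a + b·3 = 5.602 + 2.394·3 = 12.784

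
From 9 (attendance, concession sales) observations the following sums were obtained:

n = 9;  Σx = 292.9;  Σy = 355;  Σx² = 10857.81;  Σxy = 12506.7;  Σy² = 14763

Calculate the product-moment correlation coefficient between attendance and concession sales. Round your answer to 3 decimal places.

0.950

Sxx = Σx² − (Σx)²/n = 10857.81 − 9532.267778 = 1325.542222
Sxy = Σxy − (Σx)(Σy)/n = 12506.7 − 11553.277778 = 953.422222
Syy = Σy² − (Σy)²/n = 14763 − 14002.777778 = 760.222222
r = Sxy/√(Sxx·Syy) = 953.422222/√(1007706.653827) = 953.422222/1003.845931 = 0.949769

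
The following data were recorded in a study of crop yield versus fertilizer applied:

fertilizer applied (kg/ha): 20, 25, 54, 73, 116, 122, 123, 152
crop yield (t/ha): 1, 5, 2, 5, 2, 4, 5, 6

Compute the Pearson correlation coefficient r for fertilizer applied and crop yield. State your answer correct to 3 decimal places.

n = 8, Σx = 685, Σy = 30, Σxy = 2865, Σx² = 75843, Σy² = 136
Sxx = Σx² − (Σx)²/n = 75843 − 58653.125 = 17189.875
Sxy = Σxy − (Σx)(Σy)/n = 2865 − 2568.75 = 296.25
Syy = Σy² − (Σy)²/n = 136 − 112.5 = 23.5
r = Sxy/√(Sxx·Syy) = 296.25/√(403962.0625) = 296.25/635.580099 = 0.466110

0.466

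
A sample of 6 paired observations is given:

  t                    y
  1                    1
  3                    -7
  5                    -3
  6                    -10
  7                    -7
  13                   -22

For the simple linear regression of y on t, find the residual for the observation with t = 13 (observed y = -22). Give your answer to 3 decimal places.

n = 6, Σx = 35, Σy = -48, Σxy = -430, Σx² = 289
Sxx = Σx² − (Σx)²/n = 289 − 204.166667 = 84.833333
Sxy = Σxy − (Σx)(Σy)/n = -430 − (-280) = -150
b = Sxy/Sxx = -150/84.833333 = -1.768173
a = ȳ − b·x̄ = -8 − (-1.768173)·5.833333 = 2.314342
ŷ(13) = 2.314342 + (-1.768173)·13 = -20.671906
residual = y − ŷ = -22 − (-20.671906) = -1.328094

-1.328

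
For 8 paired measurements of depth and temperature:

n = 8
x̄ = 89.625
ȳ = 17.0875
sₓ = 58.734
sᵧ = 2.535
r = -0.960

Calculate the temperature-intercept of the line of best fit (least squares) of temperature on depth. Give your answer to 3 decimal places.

b = r · sᵧ/sₓ = -0.96 · 2.535/58.734 = -0.041434
a = ȳ − b·x̄ = 17.0875 − (-0.041434)·89.625 = 20.801046

20.801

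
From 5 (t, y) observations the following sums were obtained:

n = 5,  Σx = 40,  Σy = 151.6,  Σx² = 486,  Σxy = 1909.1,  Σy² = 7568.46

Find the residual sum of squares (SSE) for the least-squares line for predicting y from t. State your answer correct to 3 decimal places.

51.263

Sxx = Σx² − (Σx)²/n = 486 − 320 = 166
Sxy = Σxy − (Σx)(Σy)/n = 1909.1 − 1212.8 = 696.3
Syy = Σy² − (Σy)²/n = 7568.46 − 4596.512 = 2971.948
b = Sxy/Sxx = 696.3/166 = 4.194578
SSE = Syy − b·Sxy = 2971.948 − 4.194578·696.3 = 51.263120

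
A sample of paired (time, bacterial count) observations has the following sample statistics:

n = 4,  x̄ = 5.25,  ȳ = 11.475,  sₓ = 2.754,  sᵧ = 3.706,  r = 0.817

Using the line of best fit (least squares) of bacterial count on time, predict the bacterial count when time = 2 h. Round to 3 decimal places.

b = r · sᵧ/sₓ = 0.817 · 3.706/2.754 = 1.099420
a = ȳ − b·x̄ = 11.475 − 1.099420·5.25 = 5.703046
ŷ(2) = a + b·2 = 5.703046 + 1.099420·2 = 7.901886

7.902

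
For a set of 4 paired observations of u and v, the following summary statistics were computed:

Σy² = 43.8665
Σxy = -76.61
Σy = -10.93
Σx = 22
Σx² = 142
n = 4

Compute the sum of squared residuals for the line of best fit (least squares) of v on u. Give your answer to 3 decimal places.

1.044

Sxx = Σx² − (Σx)²/n = 142 − 121 = 21
Sxy = Σxy − (Σx)(Σy)/n = -76.61 − (-60.115) = -16.495
Syy = Σy² − (Σy)²/n = 43.8665 − 29.866225 = 14.000275
b = Sxy/Sxx = -16.495/21 = -0.785476
SSE = Syy − b·Sxy = 14.000275 − (-0.785476)·(-16.495) = 1.043845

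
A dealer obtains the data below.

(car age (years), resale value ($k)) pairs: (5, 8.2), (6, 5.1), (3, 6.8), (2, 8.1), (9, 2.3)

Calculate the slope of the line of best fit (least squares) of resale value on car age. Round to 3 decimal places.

n = 5, Σx = 25, Σy = 30.5, Σxy = 128.9, Σx² = 155
Sxx = Σx² − (Σx)²/n = 155 − 125 = 30
Sxy = Σxy − (Σx)(Σy)/n = 128.9 − 152.5 = -23.6
b = Sxy/Sxx = -23.6/30 = -0.786667

-0.787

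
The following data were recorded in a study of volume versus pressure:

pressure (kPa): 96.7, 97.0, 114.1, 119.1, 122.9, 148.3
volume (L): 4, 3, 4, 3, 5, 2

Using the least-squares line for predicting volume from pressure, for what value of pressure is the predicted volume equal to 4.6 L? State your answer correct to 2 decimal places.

n = 6, Σx = 698.1, Σy = 21, Σxy = 2402.6, Σx² = 83060.81
Sxx = Σx² − (Σx)²/n = 83060.81 − 81223.935 = 1836.875
Sxy = Σxy − (Σx)(Σy)/n = 2402.6 − 2443.35 = -40.75
b = Sxy/Sxx = -40.75/1836.875 = -0.022184
a = ȳ − b·x̄ = 3.5 − (-0.022184)·116.35 = 6.081157
Set a + b·x = 4.6: x = (4.6 − 6.081157) / (-0.022184) = 66.765644

66.77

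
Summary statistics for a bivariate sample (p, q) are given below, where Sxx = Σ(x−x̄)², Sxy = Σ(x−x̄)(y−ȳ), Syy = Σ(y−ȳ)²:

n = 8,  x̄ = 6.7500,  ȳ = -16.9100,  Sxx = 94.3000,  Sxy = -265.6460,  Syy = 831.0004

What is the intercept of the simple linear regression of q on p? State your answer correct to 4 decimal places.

b = Sxy/Sxx = -265.646/94.3 = -2.817031
a = ȳ − b·x̄ = -16.91 − (-2.817031)·6.75 = 2.104958

2.1050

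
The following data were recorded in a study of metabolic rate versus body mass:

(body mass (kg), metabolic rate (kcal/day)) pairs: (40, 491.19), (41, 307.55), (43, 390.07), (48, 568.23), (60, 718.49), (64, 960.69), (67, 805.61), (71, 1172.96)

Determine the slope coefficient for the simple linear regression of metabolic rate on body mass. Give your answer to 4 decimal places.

21.8758

n = 8, Σx = 434, Σy = 5414.79, Σxy = 318154.79, Σx² = 24660
Sxx = Σx² − (Σx)²/n = 24660 − 23544.5 = 1115.5
Sxy = Σxy − (Σx)(Σy)/n = 318154.79 − 293752.3575 = 24402.4325
b = Sxy/Sxx = 24402.4325/1115.5 = 21.875780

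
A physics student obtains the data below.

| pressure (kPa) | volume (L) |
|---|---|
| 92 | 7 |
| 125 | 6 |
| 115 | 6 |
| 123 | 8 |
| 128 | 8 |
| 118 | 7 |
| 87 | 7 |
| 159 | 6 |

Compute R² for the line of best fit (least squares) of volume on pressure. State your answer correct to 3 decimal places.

n = 8, Σx = 947, Σy = 55, Σxy = 6481, Σx² = 115601, Σy² = 383
Sxx = Σx² − (Σx)²/n = 115601 − 112101.125 = 3499.875
Sxy = Σxy − (Σx)(Σy)/n = 6481 − 6510.625 = -29.625
Syy = Σy² − (Σy)²/n = 383 − 378.125 = 4.875
R² = Sxy²/(Sxx·Syy) = (-29.625)²/(3499.875·4.875) = 0.051439

0.051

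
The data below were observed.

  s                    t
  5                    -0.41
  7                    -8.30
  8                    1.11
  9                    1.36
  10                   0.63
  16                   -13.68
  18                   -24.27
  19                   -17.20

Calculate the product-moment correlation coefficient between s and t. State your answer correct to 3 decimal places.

-0.852

n = 8, Σx = 92, Σy = -60.76, Σxy = -1015.27, Σx² = 1260, Σy² = 1144.552
Sxx = Σx² − (Σx)²/n = 1260 − 1058 = 202
Sxy = Σxy − (Σx)(Σy)/n = -1015.27 − (-698.74) = -316.53
Syy = Σy² − (Σy)²/n = 1144.552 − 461.4722 = 683.0798
r = Sxy/√(Sxx·Syy) = -316.53/√(137982.1196) = -316.53/371.459445 = -0.852125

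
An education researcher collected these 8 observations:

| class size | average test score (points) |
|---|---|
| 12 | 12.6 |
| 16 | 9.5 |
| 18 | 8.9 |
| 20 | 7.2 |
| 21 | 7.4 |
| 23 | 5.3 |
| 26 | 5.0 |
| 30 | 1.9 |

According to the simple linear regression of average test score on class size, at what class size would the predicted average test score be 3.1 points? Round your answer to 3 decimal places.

28.037

n = 8, Σx = 166, Σy = 57.8, Σxy = 1071.7, Σx² = 3670
Sxx = Σx² − (Σx)²/n = 3670 − 3444.5 = 225.5
Sxy = Σxy − (Σx)(Σy)/n = 1071.7 − 1199.35 = -127.65
b = Sxy/Sxx = -127.65/225.5 = -0.566075
a = ȳ − b·x̄ = 7.225 − (-0.566075)·20.75 = 18.971064
Set a + b·x = 3.1: x = (3.1 − 18.971064) / (-0.566075) = 28.037015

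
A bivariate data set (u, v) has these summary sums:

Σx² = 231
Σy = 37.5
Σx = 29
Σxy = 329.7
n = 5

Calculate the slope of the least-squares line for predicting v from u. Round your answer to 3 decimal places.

Sxx = Σx² − (Σx)²/n = 231 − 168.2 = 62.8
Sxy = Σxy − (Σx)(Σy)/n = 329.7 − 217.5 = 112.2
b = Sxy/Sxx = 112.2/62.8 = 1.786624

1.787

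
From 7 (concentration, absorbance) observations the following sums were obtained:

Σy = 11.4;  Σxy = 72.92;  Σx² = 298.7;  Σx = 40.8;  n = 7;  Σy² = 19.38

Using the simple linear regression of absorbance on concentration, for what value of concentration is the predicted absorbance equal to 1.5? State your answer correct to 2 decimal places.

Sxx = Σx² − (Σx)²/n = 298.7 − 237.805714 = 60.894286
Sxy = Σxy − (Σx)(Σy)/n = 72.92 − 66.445714 = 6.474286
b = Sxy/Sxx = 6.474286/60.894286 = 0.106320
a = ȳ − b·x̄ = 1.628571 − 0.106320·5.828571 = 1.008877
Set a + b·x = 1.5: x = (1.5 − 1.008877) / 0.106320 = 4.619285

4.62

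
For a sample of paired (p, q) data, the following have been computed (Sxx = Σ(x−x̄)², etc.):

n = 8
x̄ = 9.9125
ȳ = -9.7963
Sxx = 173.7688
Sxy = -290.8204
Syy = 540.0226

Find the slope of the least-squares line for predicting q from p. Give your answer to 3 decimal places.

-1.674

b = Sxy/Sxx = -290.8204/173.7688 = -1.673605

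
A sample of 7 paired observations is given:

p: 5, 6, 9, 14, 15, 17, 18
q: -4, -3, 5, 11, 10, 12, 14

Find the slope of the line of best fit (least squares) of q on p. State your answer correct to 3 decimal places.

n = 7, Σx = 84, Σy = 45, Σxy = 767, Σx² = 1176
Sxx = Σx² − (Σx)²/n = 1176 − 1008 = 168
Sxy = Σxy − (Σx)(Σy)/n = 767 − 540 = 227
b = Sxy/Sxx = 227/168 = 1.351190

1.351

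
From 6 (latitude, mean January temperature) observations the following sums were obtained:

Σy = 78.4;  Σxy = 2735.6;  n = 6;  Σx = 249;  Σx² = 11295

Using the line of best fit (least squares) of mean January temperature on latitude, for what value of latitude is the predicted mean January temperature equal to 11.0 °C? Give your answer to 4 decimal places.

Sxx = Σx² − (Σx)²/n = 11295 − 10333.5 = 961.5
Sxy = Σxy − (Σx)(Σy)/n = 2735.6 − 3253.6 = -518
b = Sxy/Sxx = -518/961.5 = -0.538742
a = ȳ − b·x̄ = 13.066667 − (-0.538742)·41.5 = 35.424441
Set a + b·x = 11.0: x = (11.0 − 35.424441) / (-0.538742) = 45.336100

45.3361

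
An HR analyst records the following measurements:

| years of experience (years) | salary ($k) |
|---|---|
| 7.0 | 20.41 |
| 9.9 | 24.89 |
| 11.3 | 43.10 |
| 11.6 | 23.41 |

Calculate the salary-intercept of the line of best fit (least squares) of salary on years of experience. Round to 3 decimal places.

1.401

n = 4, Σx = 39.8, Σy = 111.81, Σxy = 1147.867, Σx² = 409.26
Sxx = Σx² − (Σx)²/n = 409.26 − 396.01 = 13.25
Sxy = Σxy − (Σx)(Σy)/n = 1147.867 − 1112.5095 = 35.3575
b = Sxy/Sxx = 35.3575/13.25 = 2.668491
a = ȳ − b·x̄ = 27.9525 − 2.668491·9.95 = 1.401019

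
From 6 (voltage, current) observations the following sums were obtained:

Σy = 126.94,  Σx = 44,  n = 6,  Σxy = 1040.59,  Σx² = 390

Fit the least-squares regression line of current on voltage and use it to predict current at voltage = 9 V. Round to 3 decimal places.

23.872

Sxx = Σx² − (Σx)²/n = 390 − 322.666667 = 67.333333
Sxy = Σxy − (Σx)(Σy)/n = 1040.59 − 930.893333 = 109.696667
b = Sxy/Sxx = 109.696667/67.333333 = 1.629158
a = ȳ − b·x̄ = 21.156667 − 1.629158·7.333333 = 9.209505
ŷ(9) = a + b·9 = 9.209505 + 1.629158·9 = 23.871931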